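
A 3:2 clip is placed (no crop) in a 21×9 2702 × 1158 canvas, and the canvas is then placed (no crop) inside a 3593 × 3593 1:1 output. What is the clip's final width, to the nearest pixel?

2310 px

First fit — 3:2 into 2702×1158 spans the height: 1737.00 × 1158.00.
Second fit — the 21×9 canvas into 3593×3593 spans the width: 3593.00 × 1539.86 (×1.3298 from 2702×1158).
Applying the same ×1.3298: 1737.00 → 2309.79.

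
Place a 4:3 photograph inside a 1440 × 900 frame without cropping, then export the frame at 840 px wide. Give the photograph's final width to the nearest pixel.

700 px

Fitted into 1440×900, the photograph spans the height; its width is 900 × 4/3 ≈ 1200.00 px.
Scaling 1440 → 840 is ×0.5833, so the width becomes 1200.00 × 0.5833 ≈ 700.00 px.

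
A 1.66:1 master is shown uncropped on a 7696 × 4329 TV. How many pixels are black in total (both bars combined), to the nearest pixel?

1.66:1 (1.660) < 16×9 (1.778), so the master fills the height.
Content width = 4329 × 1.660 ≈ 7186.1400 px.
Black = 7696 − 7186.1400 = 509.8600 px.
Bar area = 509.8600 × 4329 ≈ 2207184 px.

2207184 pixels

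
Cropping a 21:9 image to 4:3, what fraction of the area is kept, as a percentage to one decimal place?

The height stays; only width is cut (since 4:3 is narrower than 21:9).
Fraction kept = (1.333)/(2.333) ≈ 57.14%.

57.1%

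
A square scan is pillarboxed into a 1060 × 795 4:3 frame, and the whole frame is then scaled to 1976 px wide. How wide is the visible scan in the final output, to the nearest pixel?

1482 px

At 1060×795 the scan is height-limited, so width = 795 × 1/1 ≈ 795.00 px.
Resizing to 1976 px wide multiplies everything by 1.8642: 795.00 → 1482.00 px.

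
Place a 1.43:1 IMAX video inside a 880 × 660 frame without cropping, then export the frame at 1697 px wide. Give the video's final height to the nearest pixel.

1187 px

Fitted into 880×660, the video spans the width; its height is 880 / 1.430 ≈ 615.38 px.
The frame scales by 1697/880 = 1.9284; 615.38 × 1.9284 ≈ 1186.71 px.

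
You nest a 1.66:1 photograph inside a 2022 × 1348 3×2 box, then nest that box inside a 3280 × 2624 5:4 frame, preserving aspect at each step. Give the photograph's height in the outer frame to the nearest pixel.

First fit — 1.66:1 into 2022×1348 spans the width: 2022.00 × 1218.07.
3×2 in 3280×2624: fills the width, so the intermediate becomes 3280.00 × 2186.67 — a scale of ×1.6222.
So the photograph's height is 1218.07 × 1.6222 ≈ 1975.90.

1976 px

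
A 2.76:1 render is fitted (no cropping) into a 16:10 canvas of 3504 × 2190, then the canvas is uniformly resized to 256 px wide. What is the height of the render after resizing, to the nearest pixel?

Fitted into 3504×2190, the render spans the width; its height is 3504 / 2.760 ≈ 1269.57 px.
The frame scales by 256/3504 = 0.0731; 1269.57 × 0.0731 ≈ 92.75 px.

93 px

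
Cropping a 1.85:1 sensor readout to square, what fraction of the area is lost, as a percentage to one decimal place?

45.9%

square is narrower than 1.85:1, so the crop keeps the full height and trims the width.
Fraction kept = (1.000)/(1.850) ≈ 54.05%, so 45.95% is lost.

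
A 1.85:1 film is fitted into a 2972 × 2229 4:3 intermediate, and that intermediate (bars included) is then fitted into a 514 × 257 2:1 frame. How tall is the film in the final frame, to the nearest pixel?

Inside the 2972×2229 canvas the film is width-limited at 2972.00 × 1606.49.
The 4:3 canvas is height-limited in 514×257, giving 342.67 × 257.00; scale factor 0.1153.
So the film's height is 1606.49 × 0.1153 ≈ 185.23.

185 px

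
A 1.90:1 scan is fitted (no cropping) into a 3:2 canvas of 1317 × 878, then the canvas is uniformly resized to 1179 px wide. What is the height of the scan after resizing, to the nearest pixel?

621 px

Fitted into 1317×878, the scan spans the width; its height is 1317 / 1.900 ≈ 693.16 px.
The frame scales by 1179/1317 = 0.8952; 693.16 × 0.8952 ≈ 620.53 px.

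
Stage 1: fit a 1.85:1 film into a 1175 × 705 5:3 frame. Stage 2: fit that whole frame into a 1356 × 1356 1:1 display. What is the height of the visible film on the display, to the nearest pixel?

733 px

1.85:1 in 1175×705: fills the width, so the film is 1175.00 × 635.14.
The 5:3 canvas is width-limited in 1356×1356, giving 1356.00 × 813.60; scale factor 1.1540.
The film scales with it: height 635.14 × 1.1540 ≈ 732.97.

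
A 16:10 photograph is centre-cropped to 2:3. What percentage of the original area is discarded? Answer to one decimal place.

58.3%

2:3 is narrower than 16:10, so the crop keeps the full height and trims the width.
Fraction kept = (0.667)/(1.600) ≈ 41.67%, so 58.33% is lost.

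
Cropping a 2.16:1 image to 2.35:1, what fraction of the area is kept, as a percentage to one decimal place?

Going from 2.16:1 to 2.35:1 means cutting height while keeping width.
Area ratio = (2.160)/(2.350) = 91.91% retained.

91.9%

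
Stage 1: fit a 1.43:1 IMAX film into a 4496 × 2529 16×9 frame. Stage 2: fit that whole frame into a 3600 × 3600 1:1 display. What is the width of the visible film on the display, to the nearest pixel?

Inside the 4496×2529 canvas the film is height-limited at 3616.47 × 2529.00.
Second fit — the 16×9 canvas into 3600×3600 spans the width: 3600.00 × 2025.00 (×0.8007 from 4496×2529).
So the film's width is 3616.47 × 0.8007 ≈ 2895.75.

2896 px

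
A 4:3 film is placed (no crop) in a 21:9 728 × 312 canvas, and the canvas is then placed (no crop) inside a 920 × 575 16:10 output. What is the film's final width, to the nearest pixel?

4:3 in 728×312: fills the height, so the film is 416.00 × 312.00.
21:9 in 920×575: fills the width, so the intermediate becomes 920.00 × 394.29 — a scale of ×1.2637.
Applying the same ×1.2637: 416.00 → 525.71.

526 px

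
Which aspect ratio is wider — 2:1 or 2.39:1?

2 and 2.39; 2.39 > 2.

2.39:1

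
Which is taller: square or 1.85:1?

square

square = 1 and 1.85; 1.85 > 1. The smaller width-to-height ratio is the taller frame.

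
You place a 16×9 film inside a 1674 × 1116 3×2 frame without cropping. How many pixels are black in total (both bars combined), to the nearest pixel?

16×9 is wider than 3×2, so it spans the full width.
Content height = 1674 × 9/16 ≈ 941.6250 px.
1116 − 941.6250 = 174.3750 px of bars.
Across the 1674-px span: 174.3750 × 1674 ≈ 291904 px.

291904 pixels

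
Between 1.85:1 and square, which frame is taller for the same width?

1.85 and square = 1; 1.85 > 1. The smaller width-to-height ratio is the taller frame.

square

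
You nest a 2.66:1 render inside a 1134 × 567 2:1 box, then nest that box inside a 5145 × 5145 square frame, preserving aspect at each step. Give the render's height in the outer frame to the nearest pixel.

1934 px

First fit — 2.66:1 into 1134×567 spans the width: 1134.00 × 426.32.
Second fit — the 2:1 canvas into 5145×5145 spans the width: 5145.00 × 2572.50 (×4.5370 from 1134×567).
Applying the same ×4.5370: 426.32 → 1934.21.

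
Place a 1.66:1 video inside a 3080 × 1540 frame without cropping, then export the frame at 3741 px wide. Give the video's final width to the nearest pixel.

Fitted into 3080×1540, the video spans the height; its width is 1540 × 1.660 ≈ 2556.40 px.
Scaling 3080 → 3741 is ×1.2146, so the width becomes 2556.40 × 1.2146 ≈ 3105.03 px.

3105 px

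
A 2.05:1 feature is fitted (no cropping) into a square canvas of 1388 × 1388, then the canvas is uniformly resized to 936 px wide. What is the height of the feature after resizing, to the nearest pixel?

457 px

Fitted into 1388×1388, the feature spans the width; its height is 1388 / 2.050 ≈ 677.07 px.
Resizing to 936 px wide multiplies everything by 0.6744: 677.07 → 456.59 px.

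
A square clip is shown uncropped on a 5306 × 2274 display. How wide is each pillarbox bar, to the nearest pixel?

square (1.000) < 21:9 (2.333), so the clip fills the height.
Content width = 2274 × 1/1 ≈ 2274.00 px.
Leftover width: 5306 − 2274.00 = 3032.00 px → 1516.00 each side.

1516 px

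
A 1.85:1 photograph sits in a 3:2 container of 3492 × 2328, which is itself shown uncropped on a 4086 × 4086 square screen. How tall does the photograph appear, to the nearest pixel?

2209 px

First fit — 1.85:1 into 3492×2328 spans the width: 3492.00 × 1887.57.
Second fit — the 3:2 canvas into 4086×4086 spans the width: 4086.00 × 2724.00 (×1.1701 from 3492×2328).
The photograph scales with it: height 1887.57 × 1.1701 ≈ 2208.65.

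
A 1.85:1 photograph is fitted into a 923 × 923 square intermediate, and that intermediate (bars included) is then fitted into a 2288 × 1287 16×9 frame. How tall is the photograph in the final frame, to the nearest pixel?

Inside the 923×923 canvas the photograph is width-limited at 923.00 × 498.92.
square in 2288×1287: fills the height, so the intermediate becomes 1287.00 × 1287.00 — a scale of ×1.3944.
The photograph scales with it: height 498.92 × 1.3944 ≈ 695.68.

696 px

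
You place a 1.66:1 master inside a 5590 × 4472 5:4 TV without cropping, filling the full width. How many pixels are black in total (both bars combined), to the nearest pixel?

6174323 pixels

Content height = 5590 / 1.660 ≈ 3367.4699 px.
4472 − 3367.4699 = 1104.5301 px of bars.
That's 1104.5301 × 5590 ≈ 6174323 black pixels.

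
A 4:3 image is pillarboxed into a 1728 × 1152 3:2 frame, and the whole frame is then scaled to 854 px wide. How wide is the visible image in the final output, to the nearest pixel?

Fitted into 1728×1152, the image spans the height; its width is 1152 × 4/3 ≈ 1536.00 px.
The frame scales by 854/1728 = 0.4942; 1536.00 × 0.4942 ≈ 759.11 px.

759 px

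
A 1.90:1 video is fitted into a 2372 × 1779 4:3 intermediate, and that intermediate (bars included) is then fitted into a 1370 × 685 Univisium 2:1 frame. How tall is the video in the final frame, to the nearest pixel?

First fit — 1.90:1 into 2372×1779 spans the width: 2372.00 × 1248.42.
The 4:3 canvas is height-limited in 1370×685, giving 913.33 × 685.00; scale factor 0.3850.
The video scales with it: height 1248.42 × 0.3850 ≈ 480.70.

481 px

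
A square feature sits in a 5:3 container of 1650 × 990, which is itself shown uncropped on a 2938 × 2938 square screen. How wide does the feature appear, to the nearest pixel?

square in 1650×990: fills the height, so the feature is 990.00 × 990.00.
5:3 in 2938×2938: fills the width, so the intermediate becomes 2938.00 × 1762.80 — a scale of ×1.7806.
Applying the same ×1.7806: 990.00 → 1762.80.

1763 px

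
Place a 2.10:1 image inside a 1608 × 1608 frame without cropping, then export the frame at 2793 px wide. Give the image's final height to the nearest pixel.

In the 1608×1608 frame the image fills the width: height = 1608 / 2.100 ≈ 765.71 px.
The frame scales by 2793/1608 = 1.7369; 765.71 × 1.7369 ≈ 1330.00 px.

1330 px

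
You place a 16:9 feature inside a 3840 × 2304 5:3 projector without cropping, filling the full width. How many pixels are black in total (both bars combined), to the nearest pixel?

That makes the image 2160.0000 px tall (3840 × 9/16).
2304 − 2160.0000 = 144.0000 px of bars.
That's 144.0000 × 3840 ≈ 552960 black pixels.

552960 pixels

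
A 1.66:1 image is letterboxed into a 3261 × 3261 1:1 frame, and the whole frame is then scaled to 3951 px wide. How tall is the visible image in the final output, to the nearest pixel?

In the 3261×3261 frame the image fills the width: height = 3261 / 1.660 ≈ 1964.46 px.
Resizing to 3951 px wide multiplies everything by 1.2116: 1964.46 → 2380.12 px.

2380 px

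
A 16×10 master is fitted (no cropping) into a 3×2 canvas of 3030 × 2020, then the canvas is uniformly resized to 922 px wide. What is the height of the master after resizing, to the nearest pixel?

576 px

In the 3030×2020 frame the master fills the width: height = 3030 × 10/16 ≈ 1893.75 px.
Scaling 3030 → 922 is ×0.3043, so the height becomes 1893.75 × 0.3043 ≈ 576.25 px.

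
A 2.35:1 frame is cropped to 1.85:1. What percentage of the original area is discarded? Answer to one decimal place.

Going from 2.35:1 to 1.85:1 means cutting width while keeping height.
(1.850)/(2.350) ≈ 0.787 of the area survives, leaving 21.28% discarded.

21.3%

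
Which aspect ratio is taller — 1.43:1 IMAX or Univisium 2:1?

1.43:1 IMAX

1.43 and Univisium 2:1 = 2; 2 > 1.43. The smaller width-to-height ratio is the taller frame.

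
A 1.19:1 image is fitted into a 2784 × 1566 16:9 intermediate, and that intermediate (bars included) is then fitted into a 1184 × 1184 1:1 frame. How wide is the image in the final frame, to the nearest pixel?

1.19:1 in 2784×1566: fills the height, so the image is 1863.54 × 1566.00.
The 16:9 canvas is width-limited in 1184×1184, giving 1184.00 × 666.00; scale factor 0.4253.
The image scales with it: width 1863.54 × 0.4253 ≈ 792.54.

793 px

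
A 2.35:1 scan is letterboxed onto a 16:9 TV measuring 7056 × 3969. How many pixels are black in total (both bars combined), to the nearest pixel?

6819249 pixels

2.35:1 (2.350) > 16:9 (1.778), so the scan fills the width.
The scan is 7056 / 2.350 ≈ 3002.5532 px tall.
Leftover height: 3969 − 3002.5532 = 966.4468 px.
Bar area = 966.4468 × 7056 ≈ 6819249 px.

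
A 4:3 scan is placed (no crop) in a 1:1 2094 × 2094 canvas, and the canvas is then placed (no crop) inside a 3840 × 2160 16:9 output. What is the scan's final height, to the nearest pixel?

First fit — 4:3 into 2094×2094 spans the width: 2094.00 × 1570.50.
The 1:1 canvas is height-limited in 3840×2160, giving 2160.00 × 2160.00; scale factor 1.0315.
Applying the same ×1.0315: 1570.50 → 1620.00.

1620 px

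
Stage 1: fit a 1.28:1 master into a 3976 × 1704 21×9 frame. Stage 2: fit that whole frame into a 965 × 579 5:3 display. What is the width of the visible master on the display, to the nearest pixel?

Inside the 3976×1704 canvas the master is height-limited at 2181.12 × 1704.00.
Second fit — the 21×9 canvas into 965×579 spans the width: 965.00 × 413.57 (×0.2427 from 3976×1704).
The master scales with it: width 2181.12 × 0.2427 ≈ 529.37.

529 px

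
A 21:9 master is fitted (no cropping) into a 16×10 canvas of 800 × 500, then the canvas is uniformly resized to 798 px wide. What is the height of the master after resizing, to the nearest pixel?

Fitted into 800×500, the master spans the width; its height is 800 × 9/21 ≈ 342.86 px.
Scaling 800 → 798 is ×0.9975, so the height becomes 342.86 × 0.9975 ≈ 342.00 px.

342 px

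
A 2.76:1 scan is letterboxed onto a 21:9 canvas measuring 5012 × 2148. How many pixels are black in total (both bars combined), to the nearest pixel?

1664275 pixels

Since 2.760 > 2.333, the scan is width-limited.
The scan is 5012 / 2.760 ≈ 1815.9420 px tall.
2148 − 1815.9420 = 332.0580 px of bars.
That's 332.0580 × 5012 ≈ 1664275 black pixels.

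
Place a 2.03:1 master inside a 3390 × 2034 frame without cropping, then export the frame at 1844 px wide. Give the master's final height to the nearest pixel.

Fitted into 3390×2034, the master spans the width; its height is 3390 / 2.030 ≈ 1669.95 px.
Resizing to 1844 px wide multiplies everything by 0.5440: 1669.95 → 908.37 px.

908 px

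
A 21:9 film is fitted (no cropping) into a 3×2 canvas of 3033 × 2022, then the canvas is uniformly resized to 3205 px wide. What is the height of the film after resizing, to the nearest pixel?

In the 3033×2022 frame the film fills the width: height = 3033 × 9/21 ≈ 1299.86 px.
Resizing to 3205 px wide multiplies everything by 1.0567: 1299.86 → 1373.57 px.

1374 px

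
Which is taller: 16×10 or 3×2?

3×2

16×10 = 1.6 and 3×2 = 1.5; 1.6 > 1.5. The smaller width-to-height ratio is the taller frame.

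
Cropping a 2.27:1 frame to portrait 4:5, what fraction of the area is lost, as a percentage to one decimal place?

64.8%

The height stays; only width is cut (since portrait 4:5 is narrower than 2.27:1).
(0.800)/(2.270) ≈ 0.352 of the area survives, leaving 64.76% discarded.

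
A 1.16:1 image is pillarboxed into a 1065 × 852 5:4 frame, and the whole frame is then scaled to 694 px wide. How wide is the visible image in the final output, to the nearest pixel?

644 px

In the 1065×852 frame the image fills the height: width = 852 × 1.160 ≈ 988.32 px.
Resizing to 694 px wide multiplies everything by 0.6516: 988.32 → 644.03 px.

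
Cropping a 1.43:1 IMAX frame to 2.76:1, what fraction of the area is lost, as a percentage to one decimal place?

48.2%

Going from 1.43:1 IMAX to 2.76:1 means cutting height while keeping width.
Fraction kept = (1.430)/(2.760) ≈ 51.81%, so 48.19% is lost.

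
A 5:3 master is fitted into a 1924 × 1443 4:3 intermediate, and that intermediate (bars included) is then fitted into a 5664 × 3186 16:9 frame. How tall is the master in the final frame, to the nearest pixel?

2549 px

Inside the 1924×1443 canvas the master is width-limited at 1924.00 × 1154.40.
4:3 in 5664×3186: fills the height, so the intermediate becomes 4248.00 × 3186.00 — a scale of ×2.2079.
The master scales with it: height 1154.40 × 2.2079 ≈ 2548.80.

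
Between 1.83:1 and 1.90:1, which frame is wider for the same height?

1.83 and 1.9; 1.9 > 1.83.

1.90:1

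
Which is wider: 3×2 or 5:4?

3×2 = 1.5 and 5:4 = 1.25; 1.5 > 1.25.

3×2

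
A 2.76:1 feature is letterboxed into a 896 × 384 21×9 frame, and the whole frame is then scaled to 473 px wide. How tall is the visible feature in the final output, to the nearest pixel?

171 px

Fitted into 896×384, the feature spans the width; its height is 896 / 2.760 ≈ 324.64 px.
Scaling 896 → 473 is ×0.5279, so the height becomes 324.64 × 0.5279 ≈ 171.38 px.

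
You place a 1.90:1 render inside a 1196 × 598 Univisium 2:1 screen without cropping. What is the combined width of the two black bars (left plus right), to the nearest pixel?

1.90:1 is narrower than Univisium 2:1, so it spans the full height.
Content width = 598 × 1.900 ≈ 1136.20 px.
Black = 1196 − 1136.20 = 59.80 px.

60 px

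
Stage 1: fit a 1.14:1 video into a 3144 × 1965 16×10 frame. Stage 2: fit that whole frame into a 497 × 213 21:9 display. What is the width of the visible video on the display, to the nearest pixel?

First fit — 1.14:1 into 3144×1965 spans the height: 2240.10 × 1965.00.
16×10 in 497×213: fills the height, so the intermediate becomes 340.80 × 213.00 — a scale of ×0.1084.
So the video's width is 2240.10 × 0.1084 ≈ 242.82.

243 px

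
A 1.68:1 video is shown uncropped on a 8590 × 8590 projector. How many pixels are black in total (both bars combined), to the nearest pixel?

29866612 pixels

Since 1.680 > 1.000, the video is width-limited.
Content height = 8590 / 1.680 ≈ 5113.0952 px.
Black = 8590 − 5113.0952 = 3476.9048 px.
That's 3476.9048 × 8590 ≈ 29866612 black pixels.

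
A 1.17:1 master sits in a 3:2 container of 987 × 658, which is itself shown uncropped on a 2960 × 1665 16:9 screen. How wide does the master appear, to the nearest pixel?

First fit — 1.17:1 into 987×658 spans the height: 769.86 × 658.00.
3:2 in 2960×1665: fills the height, so the intermediate becomes 2497.50 × 1665.00 — a scale of ×2.5304.
Applying the same ×2.5304: 769.86 → 1948.05.

1948 px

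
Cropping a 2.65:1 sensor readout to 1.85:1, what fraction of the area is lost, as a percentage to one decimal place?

The height stays; only width is cut (since 1.85:1 is narrower than 2.65:1).
Fraction kept = (1.850)/(2.650) ≈ 69.81%, so 30.19% is lost.

30.2%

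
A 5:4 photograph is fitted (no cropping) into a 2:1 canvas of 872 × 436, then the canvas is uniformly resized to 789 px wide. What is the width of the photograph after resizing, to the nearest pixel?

493 px

Fitted into 872×436, the photograph spans the height; its width is 436 × 5/4 ≈ 545.00 px.
Scaling 872 → 789 is ×0.9048, so the width becomes 545.00 × 0.9048 ≈ 493.12 px.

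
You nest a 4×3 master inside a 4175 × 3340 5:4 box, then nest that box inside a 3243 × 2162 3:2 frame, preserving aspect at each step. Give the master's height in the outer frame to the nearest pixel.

2027 px

4×3 in 4175×3340: fills the width, so the master is 4175.00 × 3131.25.
Second fit — the 5:4 canvas into 3243×2162 spans the height: 2702.50 × 2162.00 (×0.6473 from 4175×3340).
Applying the same ×0.6473: 3131.25 → 2026.88.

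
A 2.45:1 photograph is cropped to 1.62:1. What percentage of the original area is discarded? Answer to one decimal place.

The height stays; only width is cut (since 1.62:1 is narrower than 2.45:1).
Fraction kept = (1.620)/(2.450) ≈ 66.12%, so 33.88% is lost.

33.9%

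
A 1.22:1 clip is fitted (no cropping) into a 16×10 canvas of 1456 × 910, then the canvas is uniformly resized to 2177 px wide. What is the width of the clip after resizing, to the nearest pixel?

At 1456×910 the clip is height-limited, so width = 910 × 1.220 ≈ 1110.20 px.
The frame scales by 2177/1456 = 1.4952; 1110.20 × 1.4952 ≈ 1659.96 px.

1660 px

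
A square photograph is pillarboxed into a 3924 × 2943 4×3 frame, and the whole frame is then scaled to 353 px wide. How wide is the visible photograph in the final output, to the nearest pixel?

265 px

Fitted into 3924×2943, the photograph spans the height; its width is 2943 × 1/1 ≈ 2943.00 px.
Scaling 3924 → 353 is ×0.0900, so the width becomes 2943.00 × 0.0900 ≈ 264.75 px.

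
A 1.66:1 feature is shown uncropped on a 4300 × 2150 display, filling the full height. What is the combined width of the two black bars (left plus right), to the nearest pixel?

731 px

That makes the image 3569.00 px wide (2150 × 1.660).
Leftover width: 4300 − 3569.00 = 731.00 px.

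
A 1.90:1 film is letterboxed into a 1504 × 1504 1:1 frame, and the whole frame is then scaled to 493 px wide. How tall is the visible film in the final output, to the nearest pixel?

At 1504×1504 the film is width-limited, so height = 1504 / 1.900 ≈ 791.58 px.
Scaling 1504 → 493 is ×0.3278, so the height becomes 791.58 × 0.3278 ≈ 259.47 px.

259 px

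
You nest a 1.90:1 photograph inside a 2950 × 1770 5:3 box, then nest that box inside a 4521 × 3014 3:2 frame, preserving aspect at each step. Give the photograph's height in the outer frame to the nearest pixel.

1.90:1 in 2950×1770: fills the width, so the photograph is 2950.00 × 1552.63.
Second fit — the 5:3 canvas into 4521×3014 spans the width: 4521.00 × 2712.60 (×1.5325 from 2950×1770).
The photograph scales with it: height 1552.63 × 1.5325 ≈ 2379.47.

2379 px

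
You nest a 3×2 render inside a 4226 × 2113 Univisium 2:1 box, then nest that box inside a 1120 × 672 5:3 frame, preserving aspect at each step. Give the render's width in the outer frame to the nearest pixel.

First fit — 3×2 into 4226×2113 spans the height: 3169.50 × 2113.00.
The Univisium 2:1 canvas is width-limited in 1120×672, giving 1120.00 × 560.00; scale factor 0.2650.
So the render's width is 3169.50 × 0.2650 ≈ 840.00.

840 px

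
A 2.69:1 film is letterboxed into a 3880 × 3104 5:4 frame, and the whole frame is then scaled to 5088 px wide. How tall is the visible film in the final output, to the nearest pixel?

Fitted into 3880×3104, the film spans the width; its height is 3880 / 2.690 ≈ 1442.38 px.
Scaling 3880 → 5088 is ×1.3113, so the height becomes 1442.38 × 1.3113 ≈ 1891.45 px.

1891 px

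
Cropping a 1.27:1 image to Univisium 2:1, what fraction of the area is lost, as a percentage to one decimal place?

36.5%

Going from 1.27:1 to Univisium 2:1 means cutting height while keeping width.
(1.270)/(2.000) ≈ 0.635 of the area survives, leaving 36.50% discarded.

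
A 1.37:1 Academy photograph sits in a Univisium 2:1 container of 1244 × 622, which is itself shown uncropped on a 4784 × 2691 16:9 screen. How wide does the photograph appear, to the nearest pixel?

3277 px

Inside the 1244×622 canvas the photograph is height-limited at 852.14 × 622.00.
Second fit — the Univisium 2:1 canvas into 4784×2691 spans the width: 4784.00 × 2392.00 (×3.8457 from 1244×622).
The photograph scales with it: width 852.14 × 3.8457 ≈ 3277.04.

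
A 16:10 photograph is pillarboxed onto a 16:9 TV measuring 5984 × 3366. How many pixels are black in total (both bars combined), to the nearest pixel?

16:10 is narrower than 16:9, so it spans the full height.
The photograph is 3366 × 16/10 ≈ 5385.6000 px wide.
Leftover width: 5984 − 5385.6000 = 598.4000 px.
Across the 3366-px span: 598.4000 × 3366 ≈ 2014214 px.

2014214 pixels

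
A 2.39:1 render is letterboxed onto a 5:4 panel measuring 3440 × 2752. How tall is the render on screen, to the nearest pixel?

2.39:1 is wider than 5:4, so it spans the full width.
The render is 3440 / 2.390 ≈ 1439.33 px tall.

1439 px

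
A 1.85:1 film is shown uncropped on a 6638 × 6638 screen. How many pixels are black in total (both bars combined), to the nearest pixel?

1.85:1 (1.850) > square (1.000), so the film fills the width.
That makes the image 3588.1081 px tall (6638 / 1.850).
6638 − 3588.1081 = 3049.8919 px of bars.
Bar area = 3049.8919 × 6638 ≈ 20245182 px.

20245182 pixels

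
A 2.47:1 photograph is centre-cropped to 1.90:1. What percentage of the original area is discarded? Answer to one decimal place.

The height stays; only width is cut (since 1.90:1 is narrower than 2.47:1).
Fraction kept = (1.900)/(2.470) ≈ 76.92%, so 23.08% is lost.

23.1%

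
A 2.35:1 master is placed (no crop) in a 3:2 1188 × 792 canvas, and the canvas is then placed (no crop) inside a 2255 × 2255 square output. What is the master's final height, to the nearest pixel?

960 px

2.35:1 in 1188×792: fills the width, so the master is 1188.00 × 505.53.
3:2 in 2255×2255: fills the width, so the intermediate becomes 2255.00 × 1503.33 — a scale of ×1.8981.
Applying the same ×1.8981: 505.53 → 959.57.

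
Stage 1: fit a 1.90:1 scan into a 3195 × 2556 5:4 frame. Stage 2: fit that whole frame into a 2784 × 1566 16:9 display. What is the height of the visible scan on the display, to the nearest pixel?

1030 px

First fit — 1.90:1 into 3195×2556 spans the width: 3195.00 × 1681.58.
The 5:4 canvas is height-limited in 2784×1566, giving 1957.50 × 1566.00; scale factor 0.6127.
Applying the same ×0.6127: 1681.58 → 1030.26.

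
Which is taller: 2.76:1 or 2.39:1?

2.76 and 2.39; 2.76 > 2.39. The smaller width-to-height ratio is the taller frame.

2.39:1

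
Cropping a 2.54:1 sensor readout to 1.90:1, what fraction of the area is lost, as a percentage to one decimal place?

25.2%

The height stays; only width is cut (since 1.90:1 is narrower than 2.54:1).
(1.900)/(2.540) ≈ 0.748 of the area survives, leaving 25.20% discarded.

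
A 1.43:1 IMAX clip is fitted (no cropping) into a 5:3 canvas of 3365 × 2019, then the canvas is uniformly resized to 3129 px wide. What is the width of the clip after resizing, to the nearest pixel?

2685 px

At 3365×2019 the clip is height-limited, so width = 2019 × 1.430 ≈ 2887.17 px.
Scaling 3365 → 3129 is ×0.9299, so the width becomes 2887.17 × 0.9299 ≈ 2684.68 px.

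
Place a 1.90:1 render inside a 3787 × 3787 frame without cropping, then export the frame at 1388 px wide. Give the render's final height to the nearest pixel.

731 px

Fitted into 3787×3787, the render spans the width; its height is 3787 / 1.900 ≈ 1993.16 px.
Scaling 3787 → 1388 is ×0.3665, so the height becomes 1993.16 × 0.3665 ≈ 730.53 px.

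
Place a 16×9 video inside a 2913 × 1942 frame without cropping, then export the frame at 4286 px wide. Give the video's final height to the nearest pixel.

At 2913×1942 the video is width-limited, so height = 2913 × 9/16 ≈ 1638.56 px.
The frame scales by 4286/2913 = 1.4713; 1638.56 × 1.4713 ≈ 2410.88 px.

2411 px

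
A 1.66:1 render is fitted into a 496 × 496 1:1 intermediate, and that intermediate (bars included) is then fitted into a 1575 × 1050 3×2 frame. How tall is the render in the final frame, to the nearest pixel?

First fit — 1.66:1 into 496×496 spans the width: 496.00 × 298.80.
1:1 in 1575×1050: fills the height, so the intermediate becomes 1050.00 × 1050.00 — a scale of ×2.1169.
So the render's height is 298.80 × 2.1169 ≈ 632.53.

633 px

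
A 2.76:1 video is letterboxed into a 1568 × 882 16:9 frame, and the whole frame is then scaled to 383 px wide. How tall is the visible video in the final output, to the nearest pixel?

139 px

Fitted into 1568×882, the video spans the width; its height is 1568 / 2.760 ≈ 568.12 px.
Resizing to 383 px wide multiplies everything by 0.2443: 568.12 → 138.77 px.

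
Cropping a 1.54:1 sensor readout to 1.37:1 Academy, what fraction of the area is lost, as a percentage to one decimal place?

11.0%

1.37:1 Academy is narrower than 1.54:1, so the crop keeps the full height and trims the width.
(1.370)/(1.540) ≈ 0.890 of the area survives, leaving 11.04% discarded.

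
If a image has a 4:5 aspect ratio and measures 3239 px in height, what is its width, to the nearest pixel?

3239 × 4/5 = 2591.20.

2591 px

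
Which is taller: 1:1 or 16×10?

1 and 16×10 = 1.6; 1.6 > 1. The smaller width-to-height ratio is the taller frame.

1:1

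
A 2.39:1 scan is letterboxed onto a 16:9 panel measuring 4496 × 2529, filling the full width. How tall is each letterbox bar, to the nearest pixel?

324 px

That makes the image 1881.17 px tall (4496 / 2.390).
2529 − 1881.17 = 647.83 px of bars (323.91 each).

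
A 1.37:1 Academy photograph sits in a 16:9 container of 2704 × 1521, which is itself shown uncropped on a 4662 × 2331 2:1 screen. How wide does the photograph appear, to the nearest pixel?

3193 px

Inside the 2704×1521 canvas the photograph is height-limited at 2083.77 × 1521.00.
Second fit — the 16:9 canvas into 4662×2331 spans the height: 4144.00 × 2331.00 (×1.5325 from 2704×1521).
So the photograph's width is 2083.77 × 1.5325 ≈ 3193.47.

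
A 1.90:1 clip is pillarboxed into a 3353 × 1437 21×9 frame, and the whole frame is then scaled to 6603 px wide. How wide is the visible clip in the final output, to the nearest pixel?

5377 px

At 3353×1437 the clip is height-limited, so width = 1437 × 1.900 ≈ 2730.30 px.
The frame scales by 6603/3353 = 1.9693; 2730.30 × 1.9693 ≈ 5376.73 px.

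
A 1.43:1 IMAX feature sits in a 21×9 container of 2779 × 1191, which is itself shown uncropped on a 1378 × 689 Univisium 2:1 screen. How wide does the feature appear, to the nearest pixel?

1.43:1 IMAX in 2779×1191: fills the height, so the feature is 1703.13 × 1191.00.
Second fit — the 21×9 canvas into 1378×689 spans the width: 1378.00 × 590.57 (×0.4959 from 2779×1191).
So the feature's width is 1703.13 × 0.4959 ≈ 844.52.

845 px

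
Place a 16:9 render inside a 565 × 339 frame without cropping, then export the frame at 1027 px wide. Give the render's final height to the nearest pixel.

Fitted into 565×339, the render spans the width; its height is 565 × 9/16 ≈ 317.81 px.
The frame scales by 1027/565 = 1.8177; 317.81 × 1.8177 ≈ 577.69 px.

578 px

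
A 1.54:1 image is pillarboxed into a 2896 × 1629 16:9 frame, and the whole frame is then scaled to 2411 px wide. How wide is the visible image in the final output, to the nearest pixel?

2089 px

In the 2896×1629 frame the image fills the height: width = 1629 × 1.540 ≈ 2508.66 px.
Resizing to 2411 px wide multiplies everything by 0.8325: 2508.66 → 2088.53 px.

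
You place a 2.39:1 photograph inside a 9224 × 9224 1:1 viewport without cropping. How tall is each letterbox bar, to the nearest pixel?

2.39:1 (2.390) > 1:1 (1.000), so the photograph fills the width.
That makes the image 3859.41 px tall (9224 / 2.390).
Black = 9224 − 3859.41 = 5364.59 px, or 2682.29 per bar.

2682 px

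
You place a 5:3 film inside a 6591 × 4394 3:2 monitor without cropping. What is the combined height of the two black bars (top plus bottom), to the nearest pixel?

439 px

5:3 is wider than 3:2, so it spans the full width.
The film is 6591 × 3/5 ≈ 3954.60 px tall.
Leftover height: 4394 − 3954.60 = 439.40 px.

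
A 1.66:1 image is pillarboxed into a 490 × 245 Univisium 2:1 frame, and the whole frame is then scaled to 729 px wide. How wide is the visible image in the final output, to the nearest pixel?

At 490×245 the image is height-limited, so width = 245 × 1.660 ≈ 406.70 px.
The frame scales by 729/490 = 1.4878; 406.70 × 1.4878 ≈ 605.07 px.

605 px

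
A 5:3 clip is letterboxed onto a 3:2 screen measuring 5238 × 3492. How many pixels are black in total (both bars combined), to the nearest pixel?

1829110 pixels

Since 1.667 > 1.500, the clip is width-limited.
That makes the image 3142.8000 px tall (5238 × 3/5).
Black = 3492 − 3142.8000 = 349.2000 px.
That's 349.2000 × 5238 ≈ 1829110 black pixels.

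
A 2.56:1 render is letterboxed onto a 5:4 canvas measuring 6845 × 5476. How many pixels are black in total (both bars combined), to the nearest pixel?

19180866 pixels

Since 2.560 > 1.250, the render is width-limited.
The render is 6845 / 2.560 ≈ 2673.8281 px tall.
5476 − 2673.8281 = 2802.1719 px of bars.
Bar area = 2802.1719 × 6845 ≈ 19180866 px.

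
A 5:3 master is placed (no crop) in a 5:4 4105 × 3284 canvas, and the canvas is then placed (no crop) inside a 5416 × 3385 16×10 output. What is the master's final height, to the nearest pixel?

5:3 in 4105×3284: fills the width, so the master is 4105.00 × 2463.00.
The 5:4 canvas is height-limited in 5416×3385, giving 4231.25 × 3385.00; scale factor 1.0308.
The master scales with it: height 2463.00 × 1.0308 ≈ 2538.75.

2539 px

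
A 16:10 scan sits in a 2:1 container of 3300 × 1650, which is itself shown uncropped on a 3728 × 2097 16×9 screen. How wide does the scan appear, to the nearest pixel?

Inside the 3300×1650 canvas the scan is height-limited at 2640.00 × 1650.00.
The 2:1 canvas is width-limited in 3728×2097, giving 3728.00 × 1864.00; scale factor 1.1297.
The scan scales with it: width 2640.00 × 1.1297 ≈ 2982.40.

2982 px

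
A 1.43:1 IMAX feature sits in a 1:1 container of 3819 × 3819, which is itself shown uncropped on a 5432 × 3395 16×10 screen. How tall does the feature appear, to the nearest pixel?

Inside the 3819×3819 canvas the feature is width-limited at 3819.00 × 2670.63.
The 1:1 canvas is height-limited in 5432×3395, giving 3395.00 × 3395.00; scale factor 0.8890.
The feature scales with it: height 2670.63 × 0.8890 ≈ 2374.13.

2374 px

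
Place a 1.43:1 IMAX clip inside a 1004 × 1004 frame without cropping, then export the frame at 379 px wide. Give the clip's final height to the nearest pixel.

265 px

In the 1004×1004 frame the clip fills the width: height = 1004 / 1.430 ≈ 702.10 px.
Scaling 1004 → 379 is ×0.3775, so the height becomes 702.10 × 0.3775 ≈ 265.03 px.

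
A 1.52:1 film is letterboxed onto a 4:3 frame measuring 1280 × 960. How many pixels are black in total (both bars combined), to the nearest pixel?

1.52:1 is wider than 4:3, so it spans the full width.
That makes the image 842.1053 px tall (1280 / 1.520).
960 − 842.1053 = 117.8947 px of bars.
That's 117.8947 × 1280 ≈ 150905 black pixels.

150905 pixels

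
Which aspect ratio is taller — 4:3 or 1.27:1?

4:3 = 1.333 and 1.27; 1.333 > 1.27. The smaller width-to-height ratio is the taller frame.

1.27:1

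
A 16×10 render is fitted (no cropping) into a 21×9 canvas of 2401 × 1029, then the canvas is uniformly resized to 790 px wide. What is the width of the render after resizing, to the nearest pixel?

In the 2401×1029 frame the render fills the height: width = 1029 × 16/10 ≈ 1646.40 px.
Resizing to 790 px wide multiplies everything by 0.3290: 1646.40 → 541.71 px.

542 px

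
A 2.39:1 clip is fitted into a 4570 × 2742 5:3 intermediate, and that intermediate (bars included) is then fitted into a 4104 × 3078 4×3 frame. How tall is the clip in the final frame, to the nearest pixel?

1717 px

Inside the 4570×2742 canvas the clip is width-limited at 4570.00 × 1912.13.
5:3 in 4104×3078: fills the width, so the intermediate becomes 4104.00 × 2462.40 — a scale of ×0.8980.
So the clip's height is 1912.13 × 0.8980 ≈ 1717.15.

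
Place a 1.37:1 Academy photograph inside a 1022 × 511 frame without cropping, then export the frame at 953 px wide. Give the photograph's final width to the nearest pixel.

653 px

At 1022×511 the photograph is height-limited, so width = 511 × 1.370 ≈ 700.07 px.
Scaling 1022 → 953 is ×0.9325, so the width becomes 700.07 × 0.9325 ≈ 652.80 px.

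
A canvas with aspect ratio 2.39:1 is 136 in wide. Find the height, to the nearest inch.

Height = 136 / 2.390 = 56.90.

57 in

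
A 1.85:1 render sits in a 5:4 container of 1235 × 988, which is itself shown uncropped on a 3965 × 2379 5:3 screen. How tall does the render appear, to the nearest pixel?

1.85:1 in 1235×988: fills the width, so the render is 1235.00 × 667.57.
The 5:4 canvas is height-limited in 3965×2379, giving 2973.75 × 2379.00; scale factor 2.4079.
Applying the same ×2.4079: 667.57 → 1607.43.

1607 px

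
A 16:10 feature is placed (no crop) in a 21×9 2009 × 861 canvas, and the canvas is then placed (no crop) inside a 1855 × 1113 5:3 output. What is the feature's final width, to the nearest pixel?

1272 px

First fit — 16:10 into 2009×861 spans the height: 1377.60 × 861.00.
The 21×9 canvas is width-limited in 1855×1113, giving 1855.00 × 795.00; scale factor 0.9233.
So the feature's width is 1377.60 × 0.9233 ≈ 1272.00.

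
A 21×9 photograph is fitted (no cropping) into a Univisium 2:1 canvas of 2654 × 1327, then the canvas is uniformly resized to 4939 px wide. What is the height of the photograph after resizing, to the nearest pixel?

In the 2654×1327 frame the photograph fills the width: height = 2654 × 9/21 ≈ 1137.43 px.
The frame scales by 4939/2654 = 1.8610; 1137.43 × 1.8610 ≈ 2116.71 px.

2117 px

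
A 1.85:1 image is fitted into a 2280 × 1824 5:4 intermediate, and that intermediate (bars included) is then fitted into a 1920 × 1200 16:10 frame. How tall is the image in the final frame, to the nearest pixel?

811 px

Inside the 2280×1824 canvas the image is width-limited at 2280.00 × 1232.43.
The 5:4 canvas is height-limited in 1920×1200, giving 1500.00 × 1200.00; scale factor 0.6579.
So the image's height is 1232.43 × 0.6579 ≈ 810.81.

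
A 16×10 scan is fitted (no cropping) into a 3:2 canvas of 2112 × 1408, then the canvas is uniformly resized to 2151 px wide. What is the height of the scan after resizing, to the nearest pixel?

At 2112×1408 the scan is width-limited, so height = 2112 × 10/16 ≈ 1320.00 px.
Resizing to 2151 px wide multiplies everything by 1.0185: 1320.00 → 1344.38 px.

1344 px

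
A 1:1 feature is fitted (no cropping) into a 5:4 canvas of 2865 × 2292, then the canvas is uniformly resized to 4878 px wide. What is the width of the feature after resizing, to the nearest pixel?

3902 px

In the 2865×2292 frame the feature fills the height: width = 2292 × 1/1 ≈ 2292.00 px.
Resizing to 4878 px wide multiplies everything by 1.7026: 2292.00 → 3902.40 px.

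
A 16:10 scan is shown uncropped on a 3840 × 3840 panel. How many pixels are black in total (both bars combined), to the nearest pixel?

16:10 is wider than square, so it spans the full width.
That makes the image 2400.0000 px tall (3840 × 10/16).
3840 − 2400.0000 = 1440.0000 px of bars.
That's 1440.0000 × 3840 ≈ 5529600 black pixels.

5529600 pixels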